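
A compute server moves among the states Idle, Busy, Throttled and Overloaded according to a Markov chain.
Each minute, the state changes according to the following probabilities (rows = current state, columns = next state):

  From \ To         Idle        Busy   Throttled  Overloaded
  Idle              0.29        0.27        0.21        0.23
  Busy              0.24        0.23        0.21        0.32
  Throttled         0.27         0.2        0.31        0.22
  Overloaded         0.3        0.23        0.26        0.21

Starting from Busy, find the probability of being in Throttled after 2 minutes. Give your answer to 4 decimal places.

Propagate the distribution vector 2 minutes from Busy.
After 0 minutes: (0.0000, 1.0000, 0.0000, 0.0000)
After 1 minute: (0.2400, 0.2300, 0.2100, 0.3200)
After 2 minutes: (0.2775, 0.2333, 0.2470, 0.2422)
P(in Throttled after 2 minutes) = 0.2470

0.2470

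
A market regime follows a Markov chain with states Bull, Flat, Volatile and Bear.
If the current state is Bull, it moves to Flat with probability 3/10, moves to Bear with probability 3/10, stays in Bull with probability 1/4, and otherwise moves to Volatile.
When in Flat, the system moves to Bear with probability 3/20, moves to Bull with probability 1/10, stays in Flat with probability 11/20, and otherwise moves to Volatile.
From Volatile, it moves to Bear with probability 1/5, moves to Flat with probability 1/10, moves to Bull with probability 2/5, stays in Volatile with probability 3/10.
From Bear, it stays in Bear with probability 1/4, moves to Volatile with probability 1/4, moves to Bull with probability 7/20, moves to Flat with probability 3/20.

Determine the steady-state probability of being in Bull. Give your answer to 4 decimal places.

Let the stationary distribution be π with π = πP and π_1 + π_2 + π_3 + π_4 = 1.
π_1 = 0.25·π_1 + 0.1·π_2 + 0.4·π_3 + 0.35·π_4
π_2 = 0.3·π_1 + 0.55·π_2 + 0.1·π_3 + 0.15·π_4
π_3 = 0.15·π_1 + 0.2·π_2 + 0.3·π_3 + 0.25·π_4
Solving with the normalization constraint gives π = (0.2607, 0.2968, 0.2201, 0.2223).
So the stationary probability of Bull is 0.2607.

0.2607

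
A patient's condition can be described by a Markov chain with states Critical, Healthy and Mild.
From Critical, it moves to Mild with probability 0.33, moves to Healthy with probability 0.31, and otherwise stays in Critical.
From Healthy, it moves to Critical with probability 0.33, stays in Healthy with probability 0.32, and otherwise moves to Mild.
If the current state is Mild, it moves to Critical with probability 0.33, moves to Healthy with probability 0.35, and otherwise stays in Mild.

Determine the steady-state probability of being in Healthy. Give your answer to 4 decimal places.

0.3266

Let the stationary distribution be π with π = πP and π_1 + π_2 + π_3 = 1.
π_1 = 0.36·π_1 + 0.33·π_2 + 0.33·π_3
π_2 = 0.31·π_1 + 0.32·π_2 + 0.35·π_3
Solving with the normalization constraint gives π = (0.3402, 0.3266, 0.3332).
So the stationary probability of Healthy is 0.3266.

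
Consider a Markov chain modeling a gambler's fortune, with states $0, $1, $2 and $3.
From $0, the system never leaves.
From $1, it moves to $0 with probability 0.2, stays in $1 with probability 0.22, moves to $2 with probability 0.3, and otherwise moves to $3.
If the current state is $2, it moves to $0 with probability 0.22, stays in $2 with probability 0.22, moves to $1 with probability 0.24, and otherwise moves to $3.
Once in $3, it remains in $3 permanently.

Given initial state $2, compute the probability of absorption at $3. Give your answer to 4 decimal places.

0.5906

Let h(s) be the probability of absorption at $3 starting from transient state s. Then h($3) = 1 and h($0) = 0. By first-step analysis:
h($1) = 0.2·0 + 0.22·h($1) + 0.3·h($2) + 0.28·1
h($2) = 0.22·0 + 0.24·h($1) + 0.22·h($2) + 0.32·1
Solving: h($1) = 0.5861, h($2) = 0.5906.
Starting from $2, the probability is 0.5906.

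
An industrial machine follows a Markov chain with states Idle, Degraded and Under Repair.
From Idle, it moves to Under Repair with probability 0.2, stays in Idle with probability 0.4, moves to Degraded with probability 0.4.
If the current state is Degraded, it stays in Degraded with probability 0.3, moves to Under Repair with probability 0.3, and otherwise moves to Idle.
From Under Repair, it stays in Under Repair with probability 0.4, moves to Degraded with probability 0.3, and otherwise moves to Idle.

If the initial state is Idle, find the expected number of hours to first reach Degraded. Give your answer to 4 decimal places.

2.6667

Let t(s) be the expected number of hours to first reach Degraded from state s, with t(Degraded) = 0. Conditioning on the first hour:
t(Idle) = 1 + 0.4·t(Idle) + 0.2·t(Under Repair)
t(Under Repair) = 1 + 0.3·t(Idle) + 0.4·t(Under Repair)
Solving: t(Idle) = 2.6667, t(Under Repair) = 3.0000.
Expected hours from Idle to Degraded: 2.6667.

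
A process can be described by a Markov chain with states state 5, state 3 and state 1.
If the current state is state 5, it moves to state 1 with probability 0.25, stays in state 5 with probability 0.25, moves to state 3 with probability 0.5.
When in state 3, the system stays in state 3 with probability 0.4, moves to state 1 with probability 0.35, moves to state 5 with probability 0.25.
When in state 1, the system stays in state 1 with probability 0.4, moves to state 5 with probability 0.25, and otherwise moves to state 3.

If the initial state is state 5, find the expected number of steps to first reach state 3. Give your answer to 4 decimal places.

2.1935

Let t(s) be the expected number of steps to first reach state 3 from state s, with t(state 3) = 0. Conditioning on the first step:
t(state 5) = 1 + 0.25·t(state 5) + 0.25·t(state 1)
t(state 1) = 1 + 0.25·t(state 5) + 0.4·t(state 1)
Solving: t(state 5) = 2.1935, t(state 1) = 2.5806.
Expected steps from state 5 to state 3: 2.1935.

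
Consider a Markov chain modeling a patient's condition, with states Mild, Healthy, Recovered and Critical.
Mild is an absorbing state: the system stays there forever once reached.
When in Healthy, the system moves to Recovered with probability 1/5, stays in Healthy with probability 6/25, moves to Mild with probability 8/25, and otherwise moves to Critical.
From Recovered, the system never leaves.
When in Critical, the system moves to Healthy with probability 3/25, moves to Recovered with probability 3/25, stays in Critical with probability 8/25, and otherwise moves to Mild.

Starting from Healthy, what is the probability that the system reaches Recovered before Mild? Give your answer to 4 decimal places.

0.3377

Let h(s) be the probability of absorption at Recovered starting from transient state s. Then h(Recovered) = 1 and h(Mild) = 0. By first-step analysis:
h(Healthy) = 0.32·0 + 0.24·h(Healthy) + 0.2·1 + 0.24·h(Critical)
h(Critical) = 0.44·0 + 0.12·h(Healthy) + 0.12·1 + 0.32·h(Critical)
Solving: h(Healthy) = 0.3377, h(Critical) = 0.2361.
Starting from Healthy, the probability is 0.3377.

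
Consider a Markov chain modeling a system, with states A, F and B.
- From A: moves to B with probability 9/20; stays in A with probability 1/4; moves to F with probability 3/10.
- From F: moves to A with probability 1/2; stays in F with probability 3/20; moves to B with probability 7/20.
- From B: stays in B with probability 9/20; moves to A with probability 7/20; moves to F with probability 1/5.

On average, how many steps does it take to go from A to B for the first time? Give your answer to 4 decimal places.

2.3590

Let t(s) be the expected number of steps to first reach B from state s, with t(B) = 0. Conditioning on the first step:
t(A) = 1 + 0.25·t(A) + 0.3·t(F)
t(F) = 1 + 0.5·t(A) + 0.15·t(F)
Solving: t(A) = 2.3590, t(F) = 2.5641.
Expected steps from A to B: 2.3590.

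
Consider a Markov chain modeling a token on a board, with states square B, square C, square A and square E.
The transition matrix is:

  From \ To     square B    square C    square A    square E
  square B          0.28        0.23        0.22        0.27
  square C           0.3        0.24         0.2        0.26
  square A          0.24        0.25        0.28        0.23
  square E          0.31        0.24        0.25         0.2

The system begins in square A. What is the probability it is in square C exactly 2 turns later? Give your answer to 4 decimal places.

Propagate the distribution vector 2 turns from square A.
After 0 turns: (0.0000, 0.0000, 1.0000, 0.0000)
After 1 turn: (0.2400, 0.2500, 0.2800, 0.2300)
After 2 turns: (0.2807, 0.2404, 0.2387, 0.2402)
P(in square C after 2 turns) = 0.2404

0.2404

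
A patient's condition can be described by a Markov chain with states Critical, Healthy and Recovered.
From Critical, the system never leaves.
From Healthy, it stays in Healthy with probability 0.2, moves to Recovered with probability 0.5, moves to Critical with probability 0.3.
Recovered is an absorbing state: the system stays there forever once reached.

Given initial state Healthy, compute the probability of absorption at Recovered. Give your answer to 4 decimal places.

Let h(s) be the probability of absorption at Recovered starting from transient state s. Then h(Recovered) = 1 and h(Critical) = 0. By first-step analysis:
h(Healthy) = 0.3·0 + 0.2·h(Healthy) + 0.5·1
Solving: h(Healthy) = 0.6250.
Starting from Healthy, the probability is 0.6250.

0.6250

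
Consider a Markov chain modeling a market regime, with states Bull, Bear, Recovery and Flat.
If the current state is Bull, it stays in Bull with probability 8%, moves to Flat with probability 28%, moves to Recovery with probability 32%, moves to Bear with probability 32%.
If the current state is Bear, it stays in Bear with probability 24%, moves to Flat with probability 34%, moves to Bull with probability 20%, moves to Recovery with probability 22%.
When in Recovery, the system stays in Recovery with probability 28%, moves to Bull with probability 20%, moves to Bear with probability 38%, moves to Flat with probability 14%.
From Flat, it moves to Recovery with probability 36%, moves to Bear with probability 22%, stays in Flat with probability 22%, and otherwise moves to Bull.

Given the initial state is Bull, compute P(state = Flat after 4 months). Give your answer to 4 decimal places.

Propagate the distribution vector 4 months from Bull.
After 0 months: (1.0000, 0.0000, 0.0000, 0.0000)
After 1 month: (0.0800, 0.3200, 0.3200, 0.2800)
After 2 months: (0.1904, 0.2856, 0.2864, 0.2376)
After 3 months: (0.1772, 0.2906, 0.2895, 0.2428)
After 4 months: (0.1787, 0.2898, 0.2891, 0.2423)
P(in Flat after 4 months) = 0.2423

0.2423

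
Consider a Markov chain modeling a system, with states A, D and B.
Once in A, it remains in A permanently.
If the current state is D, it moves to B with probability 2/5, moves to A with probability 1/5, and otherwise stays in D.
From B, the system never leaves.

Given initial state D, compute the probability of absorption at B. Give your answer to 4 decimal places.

Let h(s) be the probability of absorption at B starting from transient state s. Then h(B) = 1 and h(A) = 0. By first-step analysis:
h(D) = 0.2·0 + 0.4·h(D) + 0.4·1
Solving: h(D) = 0.6667.
Starting from D, the probability is 0.6667.

0.6667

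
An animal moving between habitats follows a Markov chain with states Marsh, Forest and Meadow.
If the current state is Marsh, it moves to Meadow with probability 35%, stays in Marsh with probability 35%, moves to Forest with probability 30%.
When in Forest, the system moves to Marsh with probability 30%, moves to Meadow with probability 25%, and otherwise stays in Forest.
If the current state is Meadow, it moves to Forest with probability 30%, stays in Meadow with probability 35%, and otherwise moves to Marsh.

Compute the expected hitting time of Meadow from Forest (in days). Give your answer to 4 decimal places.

Let t(s) be the expected number of days to first reach Meadow from state s, with t(Meadow) = 0. Conditioning on the first day:
t(Marsh) = 1 + 0.35·t(Marsh) + 0.3·t(Forest)
t(Forest) = 1 + 0.3·t(Marsh) + 0.45·t(Forest)
Solving: t(Marsh) = 3.1776, t(Forest) = 3.5514.
Expected days from Forest to Meadow: 3.5514.

3.5514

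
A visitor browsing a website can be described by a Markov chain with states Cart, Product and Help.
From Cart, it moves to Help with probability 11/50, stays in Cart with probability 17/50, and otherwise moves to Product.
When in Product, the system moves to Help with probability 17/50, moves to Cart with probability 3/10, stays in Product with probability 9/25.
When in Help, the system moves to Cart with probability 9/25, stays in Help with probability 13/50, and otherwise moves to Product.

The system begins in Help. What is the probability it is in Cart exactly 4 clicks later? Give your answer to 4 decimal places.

Propagate the distribution vector 4 clicks from Help.
After 0 clicks: (0.0000, 0.0000, 1.0000)
After 1 click: (0.3600, 0.3800, 0.2600)
After 2 clicks: (0.3300, 0.3940, 0.2760)
After 3 clicks: (0.3298, 0.3919, 0.2783)
After 4 clicks: (0.3299, 0.3919, 0.2782)
P(in Cart after 4 clicks) = 0.3299

0.3299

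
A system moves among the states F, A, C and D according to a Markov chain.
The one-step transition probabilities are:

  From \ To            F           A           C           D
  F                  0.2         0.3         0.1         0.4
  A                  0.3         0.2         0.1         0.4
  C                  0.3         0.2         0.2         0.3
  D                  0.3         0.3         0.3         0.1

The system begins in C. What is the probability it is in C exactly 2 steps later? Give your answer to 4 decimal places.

Propagate the distribution vector 2 steps from C.
After 0 steps: (0.0000, 0.0000, 1.0000, 0.0000)
After 1 step: (0.3000, 0.2000, 0.2000, 0.3000)
After 2 steps: (0.2700, 0.2600, 0.1800, 0.2900)
P(in C after 2 steps) = 0.1800

0.1800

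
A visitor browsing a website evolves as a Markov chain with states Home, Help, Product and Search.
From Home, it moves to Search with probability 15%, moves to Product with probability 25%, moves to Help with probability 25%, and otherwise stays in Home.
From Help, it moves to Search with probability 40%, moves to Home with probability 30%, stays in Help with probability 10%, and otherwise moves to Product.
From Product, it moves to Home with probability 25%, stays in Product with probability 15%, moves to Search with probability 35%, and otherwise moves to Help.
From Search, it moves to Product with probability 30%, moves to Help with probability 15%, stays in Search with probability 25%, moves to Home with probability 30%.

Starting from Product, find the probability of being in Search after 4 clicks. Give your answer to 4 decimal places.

Propagate the distribution vector 4 clicks from Product.
After 0 clicks: (0.0000, 0.0000, 1.0000, 0.0000)
After 1 click: (0.2500, 0.2500, 0.1500, 0.3500)
After 2 clicks: (0.3050, 0.1775, 0.2400, 0.2775)
After 3 clicks: (0.3033, 0.1956, 0.2310, 0.2701)
After 4 clicks: (0.3036, 0.1936, 0.2306, 0.2721)
P(in Search after 4 clicks) = 0.2721

0.2721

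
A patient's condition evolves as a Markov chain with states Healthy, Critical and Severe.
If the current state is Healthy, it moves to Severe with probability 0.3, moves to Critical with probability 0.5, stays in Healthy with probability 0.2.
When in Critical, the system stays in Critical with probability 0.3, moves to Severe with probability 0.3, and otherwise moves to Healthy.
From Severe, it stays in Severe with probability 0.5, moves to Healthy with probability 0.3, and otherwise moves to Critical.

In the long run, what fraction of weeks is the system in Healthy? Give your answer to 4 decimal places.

Let the stationary distribution be π with π = πP and π_1 + π_2 + π_3 = 1.
π_1 = 0.2·π_1 + 0.4·π_2 + 0.3·π_3
π_2 = 0.5·π_1 + 0.3·π_2 + 0.2·π_3
Solving with the normalization constraint gives π = (0.3021, 0.3229, 0.3750).
So the stationary probability of Healthy is 0.3021.

0.3021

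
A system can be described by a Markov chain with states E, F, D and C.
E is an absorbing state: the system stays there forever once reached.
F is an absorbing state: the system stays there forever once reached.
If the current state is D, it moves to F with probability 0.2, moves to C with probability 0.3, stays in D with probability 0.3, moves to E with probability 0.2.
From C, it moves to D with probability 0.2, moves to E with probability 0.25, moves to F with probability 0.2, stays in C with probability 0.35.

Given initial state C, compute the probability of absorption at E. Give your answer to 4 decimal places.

Let h(s) be the probability of absorption at E starting from transient state s. Then h(E) = 1 and h(F) = 0. By first-step analysis:
h(D) = 0.2·1 + 0.2·0 + 0.3·h(D) + 0.3·h(C)
h(C) = 0.25·1 + 0.2·0 + 0.2·h(D) + 0.35·h(C)
Solving: h(D) = 0.5190, h(C) = 0.5443.
Starting from C, the probability is 0.5443.

0.5443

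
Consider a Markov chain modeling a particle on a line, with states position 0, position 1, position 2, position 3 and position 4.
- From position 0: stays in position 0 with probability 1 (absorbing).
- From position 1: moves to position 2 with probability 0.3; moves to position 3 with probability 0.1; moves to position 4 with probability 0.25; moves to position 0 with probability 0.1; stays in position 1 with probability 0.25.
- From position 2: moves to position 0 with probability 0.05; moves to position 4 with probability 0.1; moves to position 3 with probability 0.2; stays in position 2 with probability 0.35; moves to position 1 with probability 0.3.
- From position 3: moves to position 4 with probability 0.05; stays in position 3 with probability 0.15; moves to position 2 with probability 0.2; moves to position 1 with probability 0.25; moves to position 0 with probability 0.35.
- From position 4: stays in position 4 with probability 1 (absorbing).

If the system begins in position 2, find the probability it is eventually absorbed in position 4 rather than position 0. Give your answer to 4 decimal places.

Let h(s) be the probability of absorption at position 4 starting from transient state s. Then h(position 4) = 1 and h(position 0) = 0. By first-step analysis:
h(position 1) = 0.1·0 + 0.25·h(position 1) + 0.3·h(position 2) + 0.1·h(position 3) + 0.25·1
h(position 2) = 0.05·0 + 0.3·h(position 1) + 0.35·h(position 2) + 0.2·h(position 3) + 0.1·1
h(position 3) = 0.35·0 + 0.25·h(position 1) + 0.2·h(position 2) + 0.15·h(position 3) + 0.05·1
Solving: h(position 1) = 0.5982, h(position 2) = 0.5413, h(position 3) = 0.3621.
Starting from position 2, the probability is 0.5413.

0.5413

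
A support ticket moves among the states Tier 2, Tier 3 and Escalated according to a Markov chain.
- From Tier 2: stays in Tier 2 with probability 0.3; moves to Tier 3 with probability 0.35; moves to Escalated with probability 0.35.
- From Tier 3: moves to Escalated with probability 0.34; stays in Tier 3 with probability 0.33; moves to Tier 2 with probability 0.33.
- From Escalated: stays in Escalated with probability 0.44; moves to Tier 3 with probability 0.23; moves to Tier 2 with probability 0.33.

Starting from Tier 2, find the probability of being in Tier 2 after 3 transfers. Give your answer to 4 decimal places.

Propagate the distribution vector 3 transfers from Tier 2.
After 0 transfers: (1.0000, 0.0000, 0.0000)
After 1 transfer: (0.3000, 0.3500, 0.3500)
After 2 transfers: (0.3210, 0.3010, 0.3780)
After 3 transfers: (0.3204, 0.2986, 0.3810)
P(in Tier 2 after 3 transfers) = 0.3204

0.3204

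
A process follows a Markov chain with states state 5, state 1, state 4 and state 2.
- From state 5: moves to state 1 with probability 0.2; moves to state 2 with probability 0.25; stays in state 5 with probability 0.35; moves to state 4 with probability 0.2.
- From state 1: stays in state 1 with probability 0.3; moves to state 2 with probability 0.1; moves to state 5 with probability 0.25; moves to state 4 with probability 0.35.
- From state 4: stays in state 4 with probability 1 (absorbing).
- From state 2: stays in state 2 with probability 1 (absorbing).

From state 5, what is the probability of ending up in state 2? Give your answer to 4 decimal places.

0.4815

Let h(s) be the probability of absorption at state 2 starting from transient state s. Then h(state 2) = 1 and h(state 4) = 0. By first-step analysis:
h(state 5) = 0.35·h(state 5) + 0.2·h(state 1) + 0.2·0 + 0.25·1
h(state 1) = 0.25·h(state 5) + 0.3·h(state 1) + 0.35·0 + 0.1·1
Solving: h(state 5) = 0.4815, h(state 1) = 0.3148.
Starting from state 5, the probability is 0.4815.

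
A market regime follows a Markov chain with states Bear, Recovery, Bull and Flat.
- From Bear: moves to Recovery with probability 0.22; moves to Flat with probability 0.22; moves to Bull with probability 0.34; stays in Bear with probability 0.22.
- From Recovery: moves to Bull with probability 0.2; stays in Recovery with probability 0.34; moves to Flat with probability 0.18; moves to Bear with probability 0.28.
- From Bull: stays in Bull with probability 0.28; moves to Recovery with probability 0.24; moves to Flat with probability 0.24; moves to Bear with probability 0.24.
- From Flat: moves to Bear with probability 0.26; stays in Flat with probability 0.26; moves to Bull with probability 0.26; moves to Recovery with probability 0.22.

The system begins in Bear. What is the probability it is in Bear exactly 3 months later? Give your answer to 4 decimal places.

0.2497

Propagate the distribution vector 3 months from Bear.
After 0 months: (1.0000, 0.0000, 0.0000, 0.0000)
After 1 month: (0.2200, 0.2200, 0.3400, 0.2200)
After 2 months: (0.2488, 0.2532, 0.2712, 0.2268)
After 3 months: (0.2497, 0.2558, 0.2701, 0.2244)
P(in Bear after 3 months) = 0.2497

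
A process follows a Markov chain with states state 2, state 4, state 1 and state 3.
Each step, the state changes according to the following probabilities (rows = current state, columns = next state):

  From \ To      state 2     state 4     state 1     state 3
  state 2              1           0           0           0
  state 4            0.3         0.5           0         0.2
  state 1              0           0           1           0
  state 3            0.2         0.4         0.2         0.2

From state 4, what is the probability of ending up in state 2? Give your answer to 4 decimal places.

Let h(s) be the probability of absorption at state 2 starting from transient state s. Then h(state 2) = 1 and h(state 1) = 0. By first-step analysis:
h(state 4) = 0.3·1 + 0.5·h(state 4) + 0.2·h(state 3)
h(state 3) = 0.2·1 + 0.4·h(state 4) + 0.2·0 + 0.2·h(state 3)
Solving: h(state 4) = 0.8750, h(state 3) = 0.6875.
Starting from state 4, the probability is 0.8750.

0.8750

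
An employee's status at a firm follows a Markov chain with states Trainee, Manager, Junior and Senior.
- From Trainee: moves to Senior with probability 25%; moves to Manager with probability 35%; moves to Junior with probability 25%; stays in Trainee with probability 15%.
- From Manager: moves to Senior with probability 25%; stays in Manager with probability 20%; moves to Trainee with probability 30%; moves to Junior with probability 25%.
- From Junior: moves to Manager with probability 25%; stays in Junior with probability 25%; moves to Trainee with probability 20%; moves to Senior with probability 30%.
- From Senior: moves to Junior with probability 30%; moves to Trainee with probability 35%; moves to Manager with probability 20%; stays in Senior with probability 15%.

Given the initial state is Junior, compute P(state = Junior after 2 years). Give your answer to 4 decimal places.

Propagate the distribution vector 2 years from Junior.
After 0 years: (0.0000, 0.0000, 1.0000, 0.0000)
After 1 year: (0.2000, 0.2500, 0.2500, 0.3000)
After 2 years: (0.2600, 0.2425, 0.2650, 0.2325)
P(in Junior after 2 years) = 0.2650

0.2650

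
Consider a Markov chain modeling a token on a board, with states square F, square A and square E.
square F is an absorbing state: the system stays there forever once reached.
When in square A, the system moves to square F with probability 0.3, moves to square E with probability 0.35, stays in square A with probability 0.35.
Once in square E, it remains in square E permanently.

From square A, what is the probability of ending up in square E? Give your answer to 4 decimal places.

0.5385

Let h(s) be the probability of absorption at square E starting from transient state s. Then h(square E) = 1 and h(square F) = 0. By first-step analysis:
h(square A) = 0.3·0 + 0.35·h(square A) + 0.35·1
Solving: h(square A) = 0.5385.
Starting from square A, the probability is 0.5385.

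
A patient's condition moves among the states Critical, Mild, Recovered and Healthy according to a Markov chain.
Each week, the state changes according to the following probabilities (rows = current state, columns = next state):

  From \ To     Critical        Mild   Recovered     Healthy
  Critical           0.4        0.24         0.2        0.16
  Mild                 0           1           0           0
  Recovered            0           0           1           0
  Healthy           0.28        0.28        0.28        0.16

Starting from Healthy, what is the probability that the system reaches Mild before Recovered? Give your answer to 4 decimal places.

Let h(s) be the probability of absorption at Mild starting from transient state s. Then h(Mild) = 1 and h(Recovered) = 0. By first-step analysis:
h(Critical) = 0.4·h(Critical) + 0.24·1 + 0.2·0 + 0.16·h(Healthy)
h(Healthy) = 0.28·h(Critical) + 0.28·1 + 0.28·0 + 0.16·h(Healthy)
Solving: h(Critical) = 0.5366, h(Healthy) = 0.5122.
Starting from Healthy, the probability is 0.5122.

0.5122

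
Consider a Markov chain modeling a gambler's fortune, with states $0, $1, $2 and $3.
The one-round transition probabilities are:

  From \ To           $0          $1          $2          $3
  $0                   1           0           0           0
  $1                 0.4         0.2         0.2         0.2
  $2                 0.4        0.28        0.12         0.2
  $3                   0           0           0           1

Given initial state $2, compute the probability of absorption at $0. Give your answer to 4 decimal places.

Let h(s) be the probability of absorption at $0 starting from transient state s. Then h($0) = 1 and h($3) = 0. By first-step analysis:
h($1) = 0.4·1 + 0.2·h($1) + 0.2·h($2) + 0.2·0
h($2) = 0.4·1 + 0.28·h($1) + 0.12·h($2) + 0.2·0
Solving: h($1) = 0.6667, h($2) = 0.6667.
Starting from $2, the probability is 0.6667.

0.6667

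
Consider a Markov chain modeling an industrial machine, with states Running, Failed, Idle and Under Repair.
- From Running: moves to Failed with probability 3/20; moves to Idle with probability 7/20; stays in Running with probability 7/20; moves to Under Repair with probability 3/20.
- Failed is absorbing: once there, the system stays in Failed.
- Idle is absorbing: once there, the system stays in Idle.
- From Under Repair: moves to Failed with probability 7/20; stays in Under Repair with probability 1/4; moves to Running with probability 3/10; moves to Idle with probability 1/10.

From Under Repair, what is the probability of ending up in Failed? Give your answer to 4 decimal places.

0.6158

Let h(s) be the probability of absorption at Failed starting from transient state s. Then h(Failed) = 1 and h(Idle) = 0. By first-step analysis:
h(Running) = 0.35·h(Running) + 0.15·1 + 0.35·0 + 0.15·h(Under Repair)
h(Under Repair) = 0.3·h(Running) + 0.35·1 + 0.1·0 + 0.25·h(Under Repair)
Solving: h(Running) = 0.3729, h(Under Repair) = 0.6158.
Starting from Under Repair, the probability is 0.6158.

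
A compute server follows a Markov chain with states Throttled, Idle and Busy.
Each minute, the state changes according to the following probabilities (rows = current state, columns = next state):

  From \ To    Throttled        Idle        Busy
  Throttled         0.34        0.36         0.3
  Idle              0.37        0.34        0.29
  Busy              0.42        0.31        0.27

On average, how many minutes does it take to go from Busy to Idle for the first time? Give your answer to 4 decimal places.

3.0354

Let t(s) be the expected number of minutes to first reach Idle from state s, with t(Idle) = 0. Conditioning on the first minute:
t(Throttled) = 1 + 0.34·t(Throttled) + 0.3·t(Busy)
t(Busy) = 1 + 0.42·t(Throttled) + 0.27·t(Busy)
Solving: t(Throttled) = 2.8949, t(Busy) = 3.0354.
Expected minutes from Busy to Idle: 3.0354.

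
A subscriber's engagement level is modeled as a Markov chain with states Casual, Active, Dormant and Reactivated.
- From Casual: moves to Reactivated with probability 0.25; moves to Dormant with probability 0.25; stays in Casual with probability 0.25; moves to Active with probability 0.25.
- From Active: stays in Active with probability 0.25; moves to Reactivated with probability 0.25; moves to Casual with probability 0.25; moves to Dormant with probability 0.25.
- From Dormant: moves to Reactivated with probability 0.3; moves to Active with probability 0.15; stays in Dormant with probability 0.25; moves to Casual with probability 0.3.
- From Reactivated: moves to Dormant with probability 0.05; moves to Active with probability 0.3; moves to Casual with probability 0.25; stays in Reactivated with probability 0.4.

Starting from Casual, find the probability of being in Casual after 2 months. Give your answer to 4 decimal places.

0.2625

Propagate the distribution vector 2 months from Casual.
After 0 months: (1.0000, 0.0000, 0.0000, 0.0000)
After 1 month: (0.2500, 0.2500, 0.2500, 0.2500)
After 2 months: (0.2625, 0.2375, 0.2000, 0.3000)
P(in Casual after 2 months) = 0.2625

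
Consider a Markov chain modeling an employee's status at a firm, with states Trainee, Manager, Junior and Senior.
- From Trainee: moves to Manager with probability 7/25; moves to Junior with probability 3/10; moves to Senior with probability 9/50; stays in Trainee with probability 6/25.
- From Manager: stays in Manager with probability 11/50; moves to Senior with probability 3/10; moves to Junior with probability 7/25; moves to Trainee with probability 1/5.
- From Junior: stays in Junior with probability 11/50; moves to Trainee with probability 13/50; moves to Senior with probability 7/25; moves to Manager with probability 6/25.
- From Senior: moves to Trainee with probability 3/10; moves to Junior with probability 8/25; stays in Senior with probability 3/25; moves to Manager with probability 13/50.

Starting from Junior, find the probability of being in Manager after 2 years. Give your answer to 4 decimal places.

Propagate the distribution vector 2 years from Junior.
After 0 years: (0.0000, 0.0000, 1.0000, 0.0000)
After 1 year: (0.2600, 0.2400, 0.2200, 0.2800)
After 2 years: (0.2516, 0.2512, 0.2832, 0.2140)
P(in Manager after 2 years) = 0.2512

0.2512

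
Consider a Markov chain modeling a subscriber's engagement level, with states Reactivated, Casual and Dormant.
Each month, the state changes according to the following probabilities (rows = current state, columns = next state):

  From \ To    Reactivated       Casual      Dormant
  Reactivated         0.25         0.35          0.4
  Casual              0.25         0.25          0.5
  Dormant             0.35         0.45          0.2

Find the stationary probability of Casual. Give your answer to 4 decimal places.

Let the stationary distribution be π with π = πP and π_1 + π_2 + π_3 = 1.
π_1 = 0.25·π_1 + 0.25·π_2 + 0.35·π_3
π_2 = 0.35·π_1 + 0.25·π_2 + 0.45·π_3
Solving with the normalization constraint gives π = (0.2863, 0.3511, 0.3626).
So the stationary probability of Casual is 0.3511.

0.3511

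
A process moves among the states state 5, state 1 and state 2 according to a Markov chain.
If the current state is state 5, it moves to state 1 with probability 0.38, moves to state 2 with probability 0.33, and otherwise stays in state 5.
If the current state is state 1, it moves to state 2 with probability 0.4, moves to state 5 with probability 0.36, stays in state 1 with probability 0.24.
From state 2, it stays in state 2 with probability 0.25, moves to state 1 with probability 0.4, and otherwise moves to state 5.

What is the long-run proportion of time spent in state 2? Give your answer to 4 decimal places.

0.3275

Let the stationary distribution be π with π = πP and π_1 + π_2 + π_3 = 1.
π_1 = 0.29·π_1 + 0.36·π_2 + 0.35·π_3
π_2 = 0.38·π_1 + 0.24·π_2 + 0.4·π_3
Solving with the normalization constraint gives π = (0.3334, 0.3391, 0.3275).
So the stationary probability of state 2 is 0.3275.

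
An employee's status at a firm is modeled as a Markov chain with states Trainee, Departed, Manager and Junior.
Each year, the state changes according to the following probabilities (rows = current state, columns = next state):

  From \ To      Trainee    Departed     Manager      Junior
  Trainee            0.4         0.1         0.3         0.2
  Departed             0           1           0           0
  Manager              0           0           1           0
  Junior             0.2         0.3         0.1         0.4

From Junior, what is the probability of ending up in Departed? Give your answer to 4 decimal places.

0.6250

Let h(s) be the probability of absorption at Departed starting from transient state s. Then h(Departed) = 1 and h(Manager) = 0. By first-step analysis:
h(Trainee) = 0.4·h(Trainee) + 0.1·1 + 0.3·0 + 0.2·h(Junior)
h(Junior) = 0.2·h(Trainee) + 0.3·1 + 0.1·0 + 0.4·h(Junior)
Solving: h(Trainee) = 0.3750, h(Junior) = 0.6250.
Starting from Junior, the probability is 0.6250.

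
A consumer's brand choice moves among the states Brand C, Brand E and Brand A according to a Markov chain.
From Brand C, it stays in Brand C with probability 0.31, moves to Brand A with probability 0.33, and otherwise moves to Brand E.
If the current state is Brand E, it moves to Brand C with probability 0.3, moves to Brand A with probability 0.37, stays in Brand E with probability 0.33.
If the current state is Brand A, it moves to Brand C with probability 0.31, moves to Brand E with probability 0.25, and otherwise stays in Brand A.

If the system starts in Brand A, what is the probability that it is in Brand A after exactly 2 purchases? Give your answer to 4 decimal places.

Sum over the intermediate state after 1 purchase:
P = P(Brand A→Brand C)·P(Brand C→Brand A) + P(Brand A→Brand E)·P(Brand E→Brand A) + P(Brand A→Brand A)·P(Brand A→Brand A)
  = 0.31×0.33 + 0.25×0.37 + 0.44×0.44
  = 0.1023 + 0.0925 + 0.1936 = 0.3884

0.3884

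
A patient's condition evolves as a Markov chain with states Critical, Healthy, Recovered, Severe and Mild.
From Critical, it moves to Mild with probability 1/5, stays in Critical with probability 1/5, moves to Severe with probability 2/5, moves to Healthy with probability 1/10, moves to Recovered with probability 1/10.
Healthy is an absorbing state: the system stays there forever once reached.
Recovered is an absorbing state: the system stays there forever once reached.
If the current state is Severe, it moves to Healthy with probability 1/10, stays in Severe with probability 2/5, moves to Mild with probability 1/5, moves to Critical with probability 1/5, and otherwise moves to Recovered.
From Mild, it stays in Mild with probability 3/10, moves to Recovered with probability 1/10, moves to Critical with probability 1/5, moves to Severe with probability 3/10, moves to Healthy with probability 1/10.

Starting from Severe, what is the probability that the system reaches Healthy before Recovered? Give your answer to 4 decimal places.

Let h(s) be the probability of absorption at Healthy starting from transient state s. Then h(Healthy) = 1 and h(Recovered) = 0. By first-step analysis:
h(Critical) = 0.2·h(Critical) + 0.1·1 + 0.1·0 + 0.4·h(Severe) + 0.2·h(Mild)
h(Severe) = 0.2·h(Critical) + 0.1·1 + 0.1·0 + 0.4·h(Severe) + 0.2·h(Mild)
h(Mild) = 0.2·h(Critical) + 0.1·1 + 0.1·0 + 0.3·h(Severe) + 0.3·h(Mild)
Solving: h(Critical) = 0.5000, h(Severe) = 0.5000, h(Mild) = 0.5000.
Starting from Severe, the probability is 0.5000.

0.5000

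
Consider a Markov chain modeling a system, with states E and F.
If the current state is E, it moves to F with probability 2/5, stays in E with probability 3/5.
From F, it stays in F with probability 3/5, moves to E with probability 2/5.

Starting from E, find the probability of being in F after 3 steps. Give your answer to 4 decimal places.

0.4960

Propagate the distribution vector 3 steps from E.
After 0 steps: (1.0000, 0.0000)
After 1 step: (0.6000, 0.4000)
After 2 steps: (0.5200, 0.4800)
After 3 steps: (0.5040, 0.4960)
P(in F after 3 steps) = 0.4960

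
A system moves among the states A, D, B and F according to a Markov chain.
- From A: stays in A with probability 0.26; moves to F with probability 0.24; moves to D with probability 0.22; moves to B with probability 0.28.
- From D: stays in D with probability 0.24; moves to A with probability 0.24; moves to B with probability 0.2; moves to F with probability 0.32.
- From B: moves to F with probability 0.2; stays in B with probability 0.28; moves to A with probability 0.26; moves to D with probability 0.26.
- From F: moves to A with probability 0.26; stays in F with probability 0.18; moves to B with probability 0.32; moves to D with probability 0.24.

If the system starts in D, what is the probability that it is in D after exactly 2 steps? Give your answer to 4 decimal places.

0.2392

Propagate the distribution vector 2 steps from D.
After 0 steps: (0.0000, 1.0000, 0.0000, 0.0000)
After 1 step: (0.2400, 0.2400, 0.2000, 0.3200)
After 2 steps: (0.2552, 0.2392, 0.2736, 0.2320)
P(in D after 2 steps) = 0.2392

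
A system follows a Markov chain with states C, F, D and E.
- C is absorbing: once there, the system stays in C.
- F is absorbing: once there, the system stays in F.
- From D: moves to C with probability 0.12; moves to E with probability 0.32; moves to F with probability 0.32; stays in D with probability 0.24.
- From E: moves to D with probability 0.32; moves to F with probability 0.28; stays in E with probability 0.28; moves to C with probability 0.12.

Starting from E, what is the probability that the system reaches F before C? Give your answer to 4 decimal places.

Let h(s) be the probability of absorption at F starting from transient state s. Then h(F) = 1 and h(C) = 0. By first-step analysis:
h(D) = 0.12·0 + 0.32·1 + 0.24·h(D) + 0.32·h(E)
h(E) = 0.12·0 + 0.28·1 + 0.32·h(D) + 0.28·h(E)
Solving: h(D) = 0.7194, h(E) = 0.7086.
Starting from E, the probability is 0.7086.

0.7086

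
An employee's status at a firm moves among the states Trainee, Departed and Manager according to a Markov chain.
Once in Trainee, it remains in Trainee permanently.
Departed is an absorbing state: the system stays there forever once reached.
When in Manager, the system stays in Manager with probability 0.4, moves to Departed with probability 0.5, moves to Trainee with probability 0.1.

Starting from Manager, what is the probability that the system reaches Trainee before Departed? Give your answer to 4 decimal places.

0.1667

Let h(s) be the probability of absorption at Trainee starting from transient state s. Then h(Trainee) = 1 and h(Departed) = 0. By first-step analysis:
h(Manager) = 0.1·1 + 0.5·0 + 0.4·h(Manager)
Solving: h(Manager) = 0.1667.
Starting from Manager, the probability is 0.1667.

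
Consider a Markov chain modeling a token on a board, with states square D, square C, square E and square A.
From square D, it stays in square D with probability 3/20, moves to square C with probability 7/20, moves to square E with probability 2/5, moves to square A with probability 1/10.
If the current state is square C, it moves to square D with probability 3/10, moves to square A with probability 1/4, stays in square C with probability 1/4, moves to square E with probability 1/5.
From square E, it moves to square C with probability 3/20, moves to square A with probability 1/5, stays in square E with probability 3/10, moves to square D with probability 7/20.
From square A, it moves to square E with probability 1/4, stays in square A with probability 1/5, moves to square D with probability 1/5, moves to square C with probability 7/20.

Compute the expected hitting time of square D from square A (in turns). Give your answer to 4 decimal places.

3.7791

Let t(s) be the expected number of turns to first reach square D from state s, with t(square D) = 0. Conditioning on the first turn:
t(square C) = 1 + 0.25·t(square C) + 0.2·t(square E) + 0.25·t(square A)
t(square E) = 1 + 0.15·t(square C) + 0.3·t(square E) + 0.2·t(square A)
t(square A) = 1 + 0.35·t(square C) + 0.25·t(square E) + 0.2·t(square A)
Solving: t(square C) = 3.4596, t(square E) = 3.2497, t(square A) = 3.7791.
Expected turns from square A to square D: 3.7791.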